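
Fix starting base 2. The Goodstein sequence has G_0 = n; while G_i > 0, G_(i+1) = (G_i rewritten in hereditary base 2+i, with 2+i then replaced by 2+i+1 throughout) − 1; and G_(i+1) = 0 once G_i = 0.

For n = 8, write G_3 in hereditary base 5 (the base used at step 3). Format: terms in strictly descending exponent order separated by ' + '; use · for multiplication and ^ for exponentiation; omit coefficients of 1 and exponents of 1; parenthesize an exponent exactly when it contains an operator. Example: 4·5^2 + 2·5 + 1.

2·5^5 + 2·5^2 + 2·5

8 —HB2→ 2^(2 + 1) —bump→ 3^(3 + 1) = 81 —(−1)→ 80
80 —HB3→ 2·3^3 + 2·3^2 + 2·3 + 2 —bump→ 2·4^4 + 2·4^2 + 2·4 + 2 = 554 —(−1)→ 553
553 —HB4→ 2·4^4 + 2·4^2 + 2·4 + 1 —bump→ 2·5^5 + 2·5^2 + 2·5 + 1 = 6311 —(−1)→ 6310
6310 —HB5→ 2·5^5 + 2·5^2 + 2·5 —bump→ 2·6^6 + 2·6^2 + 2·6 = 93396 —(−1)→ 93395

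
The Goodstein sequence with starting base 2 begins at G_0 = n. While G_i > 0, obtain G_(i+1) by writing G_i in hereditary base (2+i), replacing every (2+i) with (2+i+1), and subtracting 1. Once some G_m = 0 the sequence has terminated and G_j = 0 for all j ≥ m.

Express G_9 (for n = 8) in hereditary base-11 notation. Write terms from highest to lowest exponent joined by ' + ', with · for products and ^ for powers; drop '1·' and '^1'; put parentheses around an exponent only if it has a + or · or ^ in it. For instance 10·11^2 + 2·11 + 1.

2·11^11 + 2·11^2 + 11

G_0=8  [base 2] 2^(2 + 1)  →[2↦3]→  3^(3 + 1) = 81  −1 ⇒ G_1=80
G_1=80  [base 3] 2·3^3 + 2·3^2 + 2·3 + 2  →[3↦4]→  2·4^4 + 2·4^2 + 2·4 + 2 = 554  −1 ⇒ G_2=553
G_2=553  [base 4] 2·4^4 + 2·4^2 + 2·4 + 1  →[4↦5]→  2·5^5 + 2·5^2 + 2·5 + 1 = 6311  −1 ⇒ G_3=6310
G_3=6310  [base 5] 2·5^5 + 2·5^2 + 2·5  →[5↦6]→  2·6^6 + 2·6^2 + 2·6 = 93396  −1 ⇒ G_4=93395
G_4=93395  [base 6] 2·6^6 + 2·6^2 + 6 + 5  →[6↦7]→  2·7^7 + 2·7^2 + 7 + 5 = 1647196  −1 ⇒ G_5=1647195
G_5=1647195  [base 7] 2·7^7 + 2·7^2 + 7 + 4  →[7↦8]→  2·8^8 + 2·8^2 + 8 + 4 = 33554572  −1 ⇒ G_6=33554571
G_6=33554571  [base 8] 2·8^8 + 2·8^2 + 8 + 3  →[8↦9]→  2·9^9 + 2·9^2 + 9 + 3 = 774841152  −1 ⇒ G_7=774841151
G_7=774841151  [base 9] 2·9^9 + 2·9^2 + 9 + 2  →[9↦10]→  2·10^10 + 2·10^2 + 10 + 2 = 20000000212  −1 ⇒ G_8=20000000211
G_8=20000000211  [base 10] 2·10^10 + 2·10^2 + 10 + 1  →[10↦11]→  2·11^11 + 2·11^2 + 11 + 1 = 570623341476  −1 ⇒ G_9=570623341475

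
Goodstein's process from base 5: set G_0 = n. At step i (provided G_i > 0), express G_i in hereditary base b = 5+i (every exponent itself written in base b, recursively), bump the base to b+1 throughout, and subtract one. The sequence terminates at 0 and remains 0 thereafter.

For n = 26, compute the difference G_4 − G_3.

5

step 0: 26 = 5^2 + 1; sub 6 for 5: 6^2 + 1; = 37; G_1 = 37−1 = 36
step 1: 36 = 6^2; sub 7 for 6: 7^2; = 49; G_2 = 49−1 = 48
step 2: 48 = 6·7 + 6; sub 8 for 7: 6·8 + 6; = 54; G_3 = 54−1 = 53
step 3: 53 = 6·8 + 5; sub 9 for 8: 6·9 + 5; = 59; G_4 = 59−1 = 58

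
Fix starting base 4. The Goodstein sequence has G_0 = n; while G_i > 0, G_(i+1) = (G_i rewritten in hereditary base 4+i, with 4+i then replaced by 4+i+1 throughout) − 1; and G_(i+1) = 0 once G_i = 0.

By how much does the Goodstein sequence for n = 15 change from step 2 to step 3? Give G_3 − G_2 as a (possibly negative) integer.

(0) 15|_4 = 3·4 + 3 ↦ 3·5 + 3|_5 = 18 ⇒ 17
(1) 17|_5 = 3·5 + 2 ↦ 3·6 + 2|_6 = 20 ⇒ 19
(2) 19|_6 = 3·6 + 1 ↦ 3·7 + 1|_7 = 22 ⇒ 21

2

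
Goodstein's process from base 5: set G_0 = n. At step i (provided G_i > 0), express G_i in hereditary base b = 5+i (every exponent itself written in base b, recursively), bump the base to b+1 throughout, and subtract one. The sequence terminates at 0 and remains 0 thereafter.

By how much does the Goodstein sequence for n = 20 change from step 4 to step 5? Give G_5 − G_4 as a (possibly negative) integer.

(0) 20|_5 = 4·5 ↦ 4·6|_6 = 24 ⇒ 23
(1) 23|_6 = 3·6 + 5 ↦ 3·7 + 5|_7 = 26 ⇒ 25
(2) 25|_7 = 3·7 + 4 ↦ 3·8 + 4|_8 = 28 ⇒ 27
(3) 27|_8 = 3·8 + 3 ↦ 3·9 + 3|_9 = 30 ⇒ 29
(4) 29|_9 = 3·9 + 2 ↦ 3·10 + 2|_10 = 32 ⇒ 31

2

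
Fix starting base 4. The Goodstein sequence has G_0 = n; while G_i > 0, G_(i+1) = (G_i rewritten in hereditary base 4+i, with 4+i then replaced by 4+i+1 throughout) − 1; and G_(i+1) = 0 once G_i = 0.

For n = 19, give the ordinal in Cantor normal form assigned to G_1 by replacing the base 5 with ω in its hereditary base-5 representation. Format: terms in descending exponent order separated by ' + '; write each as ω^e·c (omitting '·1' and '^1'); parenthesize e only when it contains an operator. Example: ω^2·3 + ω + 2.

i=0: 19 = 4^2 + 3 (b=4); 4→5: 5^2 + 3 = 28; 28−1 = 27
i=1: 27 = 5^2 + 2 (b=5); 5→6: 6^2 + 2 = 38; 38−1 = 37

ω^2 + 2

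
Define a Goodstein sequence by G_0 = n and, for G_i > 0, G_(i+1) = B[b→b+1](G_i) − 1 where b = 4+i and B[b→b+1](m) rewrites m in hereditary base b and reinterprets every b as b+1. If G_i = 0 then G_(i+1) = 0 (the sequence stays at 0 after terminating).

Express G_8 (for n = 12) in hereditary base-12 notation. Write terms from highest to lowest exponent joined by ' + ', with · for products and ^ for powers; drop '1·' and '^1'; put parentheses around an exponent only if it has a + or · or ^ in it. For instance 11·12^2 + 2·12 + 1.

12 + 7

G_0 = 12. HB_4(12) = 3·4. Bump = 15. G_1 = 14.
G_1 = 14. HB_5(14) = 2·5 + 4. Bump = 16. G_2 = 15.
G_2 = 15. HB_6(15) = 2·6 + 3. Bump = 17. G_3 = 16.
G_3 = 16. HB_7(16) = 2·7 + 2. Bump = 18. G_4 = 17.
G_4 = 17. HB_8(17) = 2·8 + 1. Bump = 19. G_5 = 18.
G_5 = 18. HB_9(18) = 2·9. Bump = 20. G_6 = 19.
G_6 = 19. HB_10(19) = 10 + 9. Bump = 20. G_7 = 19.
G_7 = 19. HB_11(19) = 11 + 8. Bump = 20. G_8 = 19.
G_8 = 19. HB_12(19) = 12 + 7. Bump = 20. G_9 = 19.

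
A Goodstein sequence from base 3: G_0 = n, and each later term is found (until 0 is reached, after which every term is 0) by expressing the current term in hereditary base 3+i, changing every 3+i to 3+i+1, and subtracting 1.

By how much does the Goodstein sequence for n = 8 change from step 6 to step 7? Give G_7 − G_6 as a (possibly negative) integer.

0

G_0 = 8. HB_3(8) = 2·3 + 2. Bump = 10. G_1 = 9.
G_1 = 9. HB_4(9) = 2·4 + 1. Bump = 11. G_2 = 10.
G_2 = 10. HB_5(10) = 2·5. Bump = 12. G_3 = 11.
G_3 = 11. HB_6(11) = 6 + 5. Bump = 12. G_4 = 11.
G_4 = 11. HB_7(11) = 7 + 4. Bump = 12. G_5 = 11.
G_5 = 11. HB_8(11) = 8 + 3. Bump = 12. G_6 = 11.
G_6 = 11. HB_9(11) = 9 + 2. Bump = 12. G_7 = 11.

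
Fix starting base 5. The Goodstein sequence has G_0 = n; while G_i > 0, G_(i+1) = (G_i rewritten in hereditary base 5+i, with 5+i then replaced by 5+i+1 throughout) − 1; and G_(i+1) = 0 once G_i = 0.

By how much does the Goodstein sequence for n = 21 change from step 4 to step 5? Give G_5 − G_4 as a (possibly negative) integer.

2

G_0 = 21. HB_5(21) = 4·5 + 1. Bump = 25. G_1 = 24.
G_1 = 24. HB_6(24) = 4·6. Bump = 28. G_2 = 27.
G_2 = 27. HB_7(27) = 3·7 + 6. Bump = 30. G_3 = 29.
G_3 = 29. HB_8(29) = 3·8 + 5. Bump = 32. G_4 = 31.
G_4 = 31. HB_9(31) = 3·9 + 4. Bump = 34. G_5 = 33.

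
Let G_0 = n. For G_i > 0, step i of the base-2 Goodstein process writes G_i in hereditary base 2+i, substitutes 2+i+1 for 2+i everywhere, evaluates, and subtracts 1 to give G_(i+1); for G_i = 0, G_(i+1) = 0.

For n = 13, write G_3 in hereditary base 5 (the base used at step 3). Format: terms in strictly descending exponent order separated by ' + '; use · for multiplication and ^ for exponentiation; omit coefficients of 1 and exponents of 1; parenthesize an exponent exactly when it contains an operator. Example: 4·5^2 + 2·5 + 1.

i=0: 13 = 2^(2 + 1) + 2^2 + 1 (b=2); 2→3: 3^(3 + 1) + 3^3 + 1 = 109; 109−1 = 108
i=1: 108 = 3^(3 + 1) + 3^3 (b=3); 3→4: 4^(4 + 1) + 4^4 = 1280; 1280−1 = 1279
i=2: 1279 = 4^(4 + 1) + 3·4^3 + 3·4^2 + 3·4 + 3 (b=4); 4→5: 5^(5 + 1) + 3·5^3 + 3·5^2 + 3·5 + 3 = 16093; 16093−1 = 16092
i=3: 16092 = 5^(5 + 1) + 3·5^3 + 3·5^2 + 3·5 + 2 (b=5); 5→6: 6^(6 + 1) + 3·6^3 + 3·6^2 + 3·6 + 2 = 280712; 280712−1 = 280711

5^(5 + 1) + 3·5^3 + 3·5^2 + 3·5 + 2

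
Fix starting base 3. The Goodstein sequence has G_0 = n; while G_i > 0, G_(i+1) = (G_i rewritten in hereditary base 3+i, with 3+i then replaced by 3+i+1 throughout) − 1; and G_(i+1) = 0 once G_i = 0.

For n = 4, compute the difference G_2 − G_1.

G_0 = 4. HB_3(4) = 3 + 1. Bump = 5. G_1 = 4.
G_1 = 4. HB_4(4) = 4. Bump = 5. G_2 = 4.

0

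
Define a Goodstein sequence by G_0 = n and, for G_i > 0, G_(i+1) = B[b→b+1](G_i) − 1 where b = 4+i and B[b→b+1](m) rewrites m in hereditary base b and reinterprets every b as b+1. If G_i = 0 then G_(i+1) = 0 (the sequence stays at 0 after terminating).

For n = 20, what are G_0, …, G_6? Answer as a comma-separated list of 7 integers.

20, 29, 39, 51, 65, 81, 99

i=0: 20 = 4^2 + 4 (b=4); 4→5: 5^2 + 5 = 30; 30−1 = 29
i=1: 29 = 5^2 + 4 (b=5); 5→6: 6^2 + 4 = 40; 40−1 = 39
i=2: 39 = 6^2 + 3 (b=6); 6→7: 7^2 + 3 = 52; 52−1 = 51
i=3: 51 = 7^2 + 2 (b=7); 7→8: 8^2 + 2 = 66; 66−1 = 65
i=4: 65 = 8^2 + 1 (b=8); 8→9: 9^2 + 1 = 82; 82−1 = 81
i=5: 81 = 9^2 (b=9); 9→10: 10^2 = 100; 100−1 = 99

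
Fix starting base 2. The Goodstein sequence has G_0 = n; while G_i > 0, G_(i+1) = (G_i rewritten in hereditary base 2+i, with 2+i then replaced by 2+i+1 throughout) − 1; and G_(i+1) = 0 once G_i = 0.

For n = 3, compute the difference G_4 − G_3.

-1

G_0=3  [base 2] 2 + 1  →[2↦3]→  3 + 1 = 4  −1 ⇒ G_1=3
G_1=3  [base 3] 3  →[3↦4]→  4 = 4  −1 ⇒ G_2=3
G_2=3  [base 4] 3  →[4↦5]→  3 = 3  −1 ⇒ G_3=2
G_3=2  [base 5] 2  →[5↦6]→  2 = 2  −1 ⇒ G_4=1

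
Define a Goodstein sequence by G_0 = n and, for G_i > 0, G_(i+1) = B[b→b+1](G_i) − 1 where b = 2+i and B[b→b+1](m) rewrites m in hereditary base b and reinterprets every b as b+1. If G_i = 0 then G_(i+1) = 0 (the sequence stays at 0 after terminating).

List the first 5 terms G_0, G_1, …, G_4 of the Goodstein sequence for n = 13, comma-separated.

G_0=13  [base 2] 2^(2 + 1) + 2^2 + 1  →[2↦3]→  3^(3 + 1) + 3^3 + 1 = 109  −1 ⇒ G_1=108
G_1=108  [base 3] 3^(3 + 1) + 3^3  →[3↦4]→  4^(4 + 1) + 4^4 = 1280  −1 ⇒ G_2=1279
G_2=1279  [base 4] 4^(4 + 1) + 3·4^3 + 3·4^2 + 3·4 + 3  →[4↦5]→  5^(5 + 1) + 3·5^3 + 3·5^2 + 3·5 + 3 = 16093  −1 ⇒ G_3=16092
G_3=16092  [base 5] 5^(5 + 1) + 3·5^3 + 3·5^2 + 3·5 + 2  →[5↦6]→  6^(6 + 1) + 3·6^3 + 3·6^2 + 3·6 + 2 = 280712  −1 ⇒ G_4=280711

13, 108, 1279, 16092, 280711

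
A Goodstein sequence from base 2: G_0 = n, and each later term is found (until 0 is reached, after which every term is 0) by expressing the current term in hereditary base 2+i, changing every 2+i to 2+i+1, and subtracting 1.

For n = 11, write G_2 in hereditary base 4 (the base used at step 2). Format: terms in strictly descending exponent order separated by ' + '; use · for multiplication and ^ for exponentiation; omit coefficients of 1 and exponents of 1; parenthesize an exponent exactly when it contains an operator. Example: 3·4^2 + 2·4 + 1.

4^(4 + 1) + 3

step 0: 11 = 2^(2 + 1) + 2 + 1; sub 3 for 2: 3^(3 + 1) + 3 + 1; = 85; G_1 = 85−1 = 84
step 1: 84 = 3^(3 + 1) + 3; sub 4 for 3: 4^(4 + 1) + 4; = 1028; G_2 = 1028−1 = 1027
step 2: 1027 = 4^(4 + 1) + 3; sub 5 for 4: 5^(5 + 1) + 3; = 15628; G_3 = 15628−1 = 15627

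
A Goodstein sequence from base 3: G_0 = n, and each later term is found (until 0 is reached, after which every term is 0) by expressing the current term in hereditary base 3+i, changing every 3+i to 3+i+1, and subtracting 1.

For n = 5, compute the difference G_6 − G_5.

G_0 = 5. HB_3(5) = 3 + 2. Bump = 6. G_1 = 5.
G_1 = 5. HB_4(5) = 4 + 1. Bump = 6. G_2 = 5.
G_2 = 5. HB_5(5) = 5. Bump = 6. G_3 = 5.
G_3 = 5. HB_6(5) = 5. Bump = 5. G_4 = 4.
G_4 = 4. HB_7(4) = 4. Bump = 4. G_5 = 3.
G_5 = 3. HB_8(3) = 3. Bump = 3. G_6 = 2.

-1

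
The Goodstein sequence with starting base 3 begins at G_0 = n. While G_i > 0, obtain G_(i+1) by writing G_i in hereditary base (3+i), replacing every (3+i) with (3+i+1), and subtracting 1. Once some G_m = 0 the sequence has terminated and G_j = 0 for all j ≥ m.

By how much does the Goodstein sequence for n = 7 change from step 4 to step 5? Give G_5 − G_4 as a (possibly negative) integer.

7 —HB3→ 2·3 + 1 —bump→ 2·4 + 1 = 9 —(−1)→ 8
8 —HB4→ 2·4 —bump→ 2·5 = 10 —(−1)→ 9
9 —HB5→ 5 + 4 —bump→ 6 + 4 = 10 —(−1)→ 9
9 —HB6→ 6 + 3 —bump→ 7 + 3 = 10 —(−1)→ 9
9 —HB7→ 7 + 2 —bump→ 8 + 2 = 10 —(−1)→ 9

0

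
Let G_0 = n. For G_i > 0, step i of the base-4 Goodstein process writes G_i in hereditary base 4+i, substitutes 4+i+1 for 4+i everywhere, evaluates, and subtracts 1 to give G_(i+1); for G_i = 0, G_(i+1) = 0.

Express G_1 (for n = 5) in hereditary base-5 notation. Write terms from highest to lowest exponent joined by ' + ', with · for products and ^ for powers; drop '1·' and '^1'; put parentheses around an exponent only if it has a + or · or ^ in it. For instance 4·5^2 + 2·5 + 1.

5

G_0=5  [base 4] 4 + 1  →[4↦5]→  5 + 1 = 6  −1 ⇒ G_1=5
G_1=5  [base 5] 5  →[5↦6]→  6 = 6  −1 ⇒ G_2=5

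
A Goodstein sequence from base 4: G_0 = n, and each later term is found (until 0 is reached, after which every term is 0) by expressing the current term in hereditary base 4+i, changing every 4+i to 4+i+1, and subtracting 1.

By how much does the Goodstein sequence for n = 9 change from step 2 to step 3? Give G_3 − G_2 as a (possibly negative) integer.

base 4: 9 = 2·4 + 1; at 5: 2·5 + 1 = 11; next = 10
base 5: 10 = 2·5; at 6: 2·6 = 12; next = 11
base 6: 11 = 6 + 5; at 7: 7 + 5 = 12; next = 11

0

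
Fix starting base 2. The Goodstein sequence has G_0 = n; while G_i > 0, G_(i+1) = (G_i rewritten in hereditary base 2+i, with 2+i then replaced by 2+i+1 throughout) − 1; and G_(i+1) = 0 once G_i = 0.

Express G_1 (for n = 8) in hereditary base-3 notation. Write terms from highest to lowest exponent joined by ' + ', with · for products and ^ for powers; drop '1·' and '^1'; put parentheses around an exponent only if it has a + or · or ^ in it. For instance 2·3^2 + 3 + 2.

8 —HB2→ 2^(2 + 1) —bump→ 3^(3 + 1) = 81 —(−1)→ 80
80 —HB3→ 2·3^3 + 2·3^2 + 2·3 + 2 —bump→ 2·4^4 + 2·4^2 + 2·4 + 2 = 554 —(−1)→ 553

2·3^3 + 2·3^2 + 2·3 + 2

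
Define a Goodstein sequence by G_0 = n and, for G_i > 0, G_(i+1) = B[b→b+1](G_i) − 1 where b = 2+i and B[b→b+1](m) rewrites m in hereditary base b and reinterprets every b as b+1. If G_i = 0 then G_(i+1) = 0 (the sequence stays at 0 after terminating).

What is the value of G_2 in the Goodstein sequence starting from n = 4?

41

step 0: 4 = 2^2; sub 3 for 2: 3^3; = 27; G_1 = 27−1 = 26
step 1: 26 = 2·3^2 + 2·3 + 2; sub 4 for 3: 2·4^2 + 2·4 + 2; = 42; G_2 = 42−1 = 41
step 2: 41 = 2·4^2 + 2·4 + 1; sub 5 for 4: 2·5^2 + 2·5 + 1; = 61; G_3 = 61−1 = 60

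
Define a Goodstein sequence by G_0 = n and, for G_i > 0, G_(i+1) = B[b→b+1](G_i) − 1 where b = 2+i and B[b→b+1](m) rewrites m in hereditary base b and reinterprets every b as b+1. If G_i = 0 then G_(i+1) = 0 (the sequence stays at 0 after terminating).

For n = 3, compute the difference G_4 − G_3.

-1

G_0=3  [base 2] 2 + 1  →[2↦3]→  3 + 1 = 4  −1 ⇒ G_1=3
G_1=3  [base 3] 3  →[3↦4]→  4 = 4  −1 ⇒ G_2=3
G_2=3  [base 4] 3  →[4↦5]→  3 = 3  −1 ⇒ G_3=2
G_3=2  [base 5] 2  →[5↦6]→  2 = 2  −1 ⇒ G_4=1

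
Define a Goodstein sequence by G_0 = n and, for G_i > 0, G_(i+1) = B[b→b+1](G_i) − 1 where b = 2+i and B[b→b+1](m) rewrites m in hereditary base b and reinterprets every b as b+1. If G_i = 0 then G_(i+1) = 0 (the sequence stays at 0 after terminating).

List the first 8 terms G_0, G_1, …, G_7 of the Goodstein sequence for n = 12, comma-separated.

12, 107, 1065, 15685, 280019, 5764910, 134217867, 3486784574

G_0 = 12. HB_2(12) = 2^(2 + 1) + 2^2. Bump = 108. G_1 = 107.
G_1 = 107. HB_3(107) = 3^(3 + 1) + 2·3^2 + 2·3 + 2. Bump = 1066. G_2 = 1065.
G_2 = 1065. HB_4(1065) = 4^(4 + 1) + 2·4^2 + 2·4 + 1. Bump = 15686. G_3 = 15685.
G_3 = 15685. HB_5(15685) = 5^(5 + 1) + 2·5^2 + 2·5. Bump = 280020. G_4 = 280019.
G_4 = 280019. HB_6(280019) = 6^(6 + 1) + 2·6^2 + 6 + 5. Bump = 5764911. G_5 = 5764910.
G_5 = 5764910. HB_7(5764910) = 7^(7 + 1) + 2·7^2 + 7 + 4. Bump = 134217868. G_6 = 134217867.
G_6 = 134217867. HB_8(134217867) = 8^(8 + 1) + 2·8^2 + 8 + 3. Bump = 3486784575. G_7 = 3486784574.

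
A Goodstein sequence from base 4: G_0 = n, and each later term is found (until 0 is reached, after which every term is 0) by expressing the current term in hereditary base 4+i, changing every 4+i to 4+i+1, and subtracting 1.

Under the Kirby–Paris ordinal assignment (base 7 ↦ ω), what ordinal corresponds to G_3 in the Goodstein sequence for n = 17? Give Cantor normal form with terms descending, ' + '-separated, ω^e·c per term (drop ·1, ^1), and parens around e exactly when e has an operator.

i=0: 17 = 4^2 + 1 (b=4); 4→5: 5^2 + 1 = 26; 26−1 = 25
i=1: 25 = 5^2 (b=5); 5→6: 6^2 = 36; 36−1 = 35
i=2: 35 = 5·6 + 5 (b=6); 6→7: 5·7 + 5 = 40; 40−1 = 39
i=3: 39 = 5·7 + 4 (b=7); 7→8: 5·8 + 4 = 44; 44−1 = 43

ω·5 + 4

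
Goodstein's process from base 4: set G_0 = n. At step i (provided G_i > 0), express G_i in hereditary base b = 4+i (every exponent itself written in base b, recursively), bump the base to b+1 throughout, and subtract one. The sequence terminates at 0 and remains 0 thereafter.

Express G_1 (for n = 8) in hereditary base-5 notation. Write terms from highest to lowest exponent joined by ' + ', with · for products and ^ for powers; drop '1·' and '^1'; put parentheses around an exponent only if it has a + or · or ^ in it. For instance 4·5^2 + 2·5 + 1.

5 + 4

G_0=8  [base 4] 2·4  →[4↦5]→  2·5 = 10  −1 ⇒ G_1=9
G_1=9  [base 5] 5 + 4  →[5↦6]→  6 + 4 = 10  −1 ⇒ G_2=9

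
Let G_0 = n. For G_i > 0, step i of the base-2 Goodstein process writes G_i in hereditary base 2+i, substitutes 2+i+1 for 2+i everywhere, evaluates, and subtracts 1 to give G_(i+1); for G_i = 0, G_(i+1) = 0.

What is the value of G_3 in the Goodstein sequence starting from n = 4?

base 2: 4 = 2^2; at 3: 3^3 = 27; next = 26
base 3: 26 = 2·3^2 + 2·3 + 2; at 4: 2·4^2 + 2·4 + 2 = 42; next = 41
base 4: 41 = 2·4^2 + 2·4 + 1; at 5: 2·5^2 + 2·5 + 1 = 61; next = 60
base 5: 60 = 2·5^2 + 2·5; at 6: 2·6^2 + 2·6 = 84; next = 83

60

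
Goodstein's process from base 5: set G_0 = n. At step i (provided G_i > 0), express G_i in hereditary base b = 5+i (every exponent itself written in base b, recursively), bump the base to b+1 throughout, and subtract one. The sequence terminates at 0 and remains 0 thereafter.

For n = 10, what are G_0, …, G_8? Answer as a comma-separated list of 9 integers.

i=0: 10 = 2·5 (b=5); 5→6: 2·6 = 12; 12−1 = 11
i=1: 11 = 6 + 5 (b=6); 6→7: 7 + 5 = 12; 12−1 = 11
i=2: 11 = 7 + 4 (b=7); 7→8: 8 + 4 = 12; 12−1 = 11
i=3: 11 = 8 + 3 (b=8); 8→9: 9 + 3 = 12; 12−1 = 11
i=4: 11 = 9 + 2 (b=9); 9→10: 10 + 2 = 12; 12−1 = 11
i=5: 11 = 10 + 1 (b=10); 10→11: 11 + 1 = 12; 12−1 = 11
i=6: 11 = 11 (b=11); 11→12: 12 = 12; 12−1 = 11
i=7: 11 = 11 (b=12); 12→13: 11 = 11; 11−1 = 10

10, 11, 11, 11, 11, 11, 11, 11, 10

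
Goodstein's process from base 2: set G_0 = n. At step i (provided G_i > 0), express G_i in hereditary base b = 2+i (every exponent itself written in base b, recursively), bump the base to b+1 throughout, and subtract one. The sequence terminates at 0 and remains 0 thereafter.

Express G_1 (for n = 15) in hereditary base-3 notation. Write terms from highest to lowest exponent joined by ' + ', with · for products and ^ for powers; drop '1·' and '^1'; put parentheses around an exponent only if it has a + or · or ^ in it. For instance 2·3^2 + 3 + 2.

base 2: 15 = 2^(2 + 1) + 2^2 + 2 + 1; at 3: 3^(3 + 1) + 3^3 + 3 + 1 = 112; next = 111
base 3: 111 = 3^(3 + 1) + 3^3 + 3; at 4: 4^(4 + 1) + 4^4 + 4 = 1284; next = 1283

3^(3 + 1) + 3^3 + 3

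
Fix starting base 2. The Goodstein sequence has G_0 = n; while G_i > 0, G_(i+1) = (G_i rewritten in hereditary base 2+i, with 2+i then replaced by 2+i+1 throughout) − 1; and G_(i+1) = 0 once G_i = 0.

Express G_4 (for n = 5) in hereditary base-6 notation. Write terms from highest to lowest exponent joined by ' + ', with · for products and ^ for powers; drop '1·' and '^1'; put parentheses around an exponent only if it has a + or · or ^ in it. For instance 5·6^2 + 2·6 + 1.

[0] 5 ≡ 2^2 + 1 (base 2). Lift 3: 28. −1: 27.
[1] 27 ≡ 3^3 (base 3). Lift 4: 256. −1: 255.
[2] 255 ≡ 3·4^3 + 3·4^2 + 3·4 + 3 (base 4). Lift 5: 468. −1: 467.
[3] 467 ≡ 3·5^3 + 3·5^2 + 3·5 + 2 (base 5). Lift 6: 776. −1: 775.
[4] 775 ≡ 3·6^3 + 3·6^2 + 3·6 + 1 (base 6). Lift 7: 1198. −1: 1197.

3·6^3 + 3·6^2 + 3·6 + 1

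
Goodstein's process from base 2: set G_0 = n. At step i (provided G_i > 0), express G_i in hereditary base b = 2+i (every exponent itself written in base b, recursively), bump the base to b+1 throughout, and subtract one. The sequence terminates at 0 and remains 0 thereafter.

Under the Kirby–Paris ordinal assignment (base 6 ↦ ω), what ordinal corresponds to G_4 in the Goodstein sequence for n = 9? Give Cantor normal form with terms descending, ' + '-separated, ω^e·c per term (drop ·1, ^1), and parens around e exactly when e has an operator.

ω^ω·3 + ω^3·3 + ω^2·3 + ω·3 + 1

i=0: 9 = 2^(2 + 1) + 1 (b=2); 2→3: 3^(3 + 1) + 1 = 82; 82−1 = 81
i=1: 81 = 3^(3 + 1) (b=3); 3→4: 4^(4 + 1) = 1024; 1024−1 = 1023
i=2: 1023 = 3·4^4 + 3·4^3 + 3·4^2 + 3·4 + 3 (b=4); 4→5: 3·5^5 + 3·5^3 + 3·5^2 + 3·5 + 3 = 9843; 9843−1 = 9842
i=3: 9842 = 3·5^5 + 3·5^3 + 3·5^2 + 3·5 + 2 (b=5); 5→6: 3·6^6 + 3·6^3 + 3·6^2 + 3·6 + 2 = 140744; 140744−1 = 140743
i=4: 140743 = 3·6^6 + 3·6^3 + 3·6^2 + 3·6 + 1 (b=6); 6→7: 3·7^7 + 3·7^3 + 3·7^2 + 3·7 + 1 = 2471827; 2471827−1 = 2471826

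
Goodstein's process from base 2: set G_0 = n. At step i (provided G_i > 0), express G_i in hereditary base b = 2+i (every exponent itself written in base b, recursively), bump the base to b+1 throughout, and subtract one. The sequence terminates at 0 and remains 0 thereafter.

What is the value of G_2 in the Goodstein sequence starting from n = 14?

1281

i=0: 14 = 2^(2 + 1) + 2^2 + 2 (b=2); 2→3: 3^(3 + 1) + 3^3 + 3 = 111; 111−1 = 110
i=1: 110 = 3^(3 + 1) + 3^3 + 2 (b=3); 3→4: 4^(4 + 1) + 4^4 + 2 = 1282; 1282−1 = 1281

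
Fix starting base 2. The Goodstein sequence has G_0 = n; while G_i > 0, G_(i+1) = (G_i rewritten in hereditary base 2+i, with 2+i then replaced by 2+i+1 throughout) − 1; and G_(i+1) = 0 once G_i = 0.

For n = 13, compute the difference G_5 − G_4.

5485287

13 —HB2→ 2^(2 + 1) + 2^2 + 1 —bump→ 3^(3 + 1) + 3^3 + 1 = 109 —(−1)→ 108
108 —HB3→ 3^(3 + 1) + 3^3 —bump→ 4^(4 + 1) + 4^4 = 1280 —(−1)→ 1279
1279 —HB4→ 4^(4 + 1) + 3·4^3 + 3·4^2 + 3·4 + 3 —bump→ 5^(5 + 1) + 3·5^3 + 3·5^2 + 3·5 + 3 = 16093 —(−1)→ 16092
16092 —HB5→ 5^(5 + 1) + 3·5^3 + 3·5^2 + 3·5 + 2 —bump→ 6^(6 + 1) + 3·6^3 + 3·6^2 + 3·6 + 2 = 280712 —(−1)→ 280711
280711 —HB6→ 6^(6 + 1) + 3·6^3 + 3·6^2 + 3·6 + 1 —bump→ 7^(7 + 1) + 3·7^3 + 3·7^2 + 3·7 + 1 = 5765999 —(−1)→ 5765998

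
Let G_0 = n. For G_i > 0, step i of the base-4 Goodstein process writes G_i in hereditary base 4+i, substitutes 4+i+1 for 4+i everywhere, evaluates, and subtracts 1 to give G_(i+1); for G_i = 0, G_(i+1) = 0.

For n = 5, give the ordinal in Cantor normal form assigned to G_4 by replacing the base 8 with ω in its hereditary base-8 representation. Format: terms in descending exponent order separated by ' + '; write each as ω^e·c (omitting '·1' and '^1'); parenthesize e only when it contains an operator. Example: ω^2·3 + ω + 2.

3

5 —HB4→ 4 + 1 —bump→ 5 + 1 = 6 —(−1)→ 5
5 —HB5→ 5 —bump→ 6 = 6 —(−1)→ 5
5 —HB6→ 5 —bump→ 5 = 5 —(−1)→ 4
4 —HB7→ 4 —bump→ 4 = 4 —(−1)→ 3
3 —HB8→ 3 —bump→ 3 = 3 —(−1)→ 2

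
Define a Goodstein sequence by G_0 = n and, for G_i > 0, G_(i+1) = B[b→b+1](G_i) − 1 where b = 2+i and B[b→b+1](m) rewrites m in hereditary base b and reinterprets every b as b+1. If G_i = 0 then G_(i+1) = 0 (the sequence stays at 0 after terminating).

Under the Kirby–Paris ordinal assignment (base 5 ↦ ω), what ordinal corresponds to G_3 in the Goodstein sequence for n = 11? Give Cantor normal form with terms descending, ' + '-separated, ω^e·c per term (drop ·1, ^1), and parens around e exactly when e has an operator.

step 0: 11 = 2^(2 + 1) + 2 + 1; sub 3 for 2: 3^(3 + 1) + 3 + 1; = 85; G_1 = 85−1 = 84
step 1: 84 = 3^(3 + 1) + 3; sub 4 for 3: 4^(4 + 1) + 4; = 1028; G_2 = 1028−1 = 1027
step 2: 1027 = 4^(4 + 1) + 3; sub 5 for 4: 5^(5 + 1) + 3; = 15628; G_3 = 15628−1 = 15627

ω^(ω + 1) + 2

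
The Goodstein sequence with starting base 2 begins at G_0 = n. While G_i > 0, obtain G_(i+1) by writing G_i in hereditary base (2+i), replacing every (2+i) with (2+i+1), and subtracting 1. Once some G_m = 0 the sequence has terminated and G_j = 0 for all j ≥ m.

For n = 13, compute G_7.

G_0 = 13. HB_2(13) = 2^(2 + 1) + 2^2 + 1. Bump = 109. G_1 = 108.
G_1 = 108. HB_3(108) = 3^(3 + 1) + 3^3. Bump = 1280. G_2 = 1279.
G_2 = 1279. HB_4(1279) = 4^(4 + 1) + 3·4^3 + 3·4^2 + 3·4 + 3. Bump = 16093. G_3 = 16092.
G_3 = 16092. HB_5(16092) = 5^(5 + 1) + 3·5^3 + 3·5^2 + 3·5 + 2. Bump = 280712. G_4 = 280711.
G_4 = 280711. HB_6(280711) = 6^(6 + 1) + 3·6^3 + 3·6^2 + 3·6 + 1. Bump = 5765999. G_5 = 5765998.
G_5 = 5765998. HB_7(5765998) = 7^(7 + 1) + 3·7^3 + 3·7^2 + 3·7. Bump = 134219480. G_6 = 134219479.
G_6 = 134219479. HB_8(134219479) = 8^(8 + 1) + 3·8^3 + 3·8^2 + 2·8 + 7. Bump = 3486786856. G_7 = 3486786855.

3486786855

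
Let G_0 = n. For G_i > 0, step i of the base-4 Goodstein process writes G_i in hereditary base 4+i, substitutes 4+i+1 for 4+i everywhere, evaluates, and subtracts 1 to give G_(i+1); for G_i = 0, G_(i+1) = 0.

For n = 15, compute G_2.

i=0: 15 = 3·4 + 3 (b=4); 4→5: 3·5 + 3 = 18; 18−1 = 17
i=1: 17 = 3·5 + 2 (b=5); 5→6: 3·6 + 2 = 20; 20−1 = 19
i=2: 19 = 3·6 + 1 (b=6); 6→7: 3·7 + 1 = 22; 22−1 = 21

19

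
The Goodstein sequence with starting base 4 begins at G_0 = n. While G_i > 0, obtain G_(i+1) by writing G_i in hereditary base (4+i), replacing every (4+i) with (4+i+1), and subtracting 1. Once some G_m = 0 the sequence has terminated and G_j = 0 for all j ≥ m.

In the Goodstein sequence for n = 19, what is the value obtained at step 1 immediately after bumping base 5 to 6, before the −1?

38

19 —HB4→ 4^2 + 3 —bump→ 5^2 + 3 = 28 —(−1)→ 27
27 —HB5→ 5^2 + 2 —bump→ 6^2 + 2 = 38 —(−1)→ 37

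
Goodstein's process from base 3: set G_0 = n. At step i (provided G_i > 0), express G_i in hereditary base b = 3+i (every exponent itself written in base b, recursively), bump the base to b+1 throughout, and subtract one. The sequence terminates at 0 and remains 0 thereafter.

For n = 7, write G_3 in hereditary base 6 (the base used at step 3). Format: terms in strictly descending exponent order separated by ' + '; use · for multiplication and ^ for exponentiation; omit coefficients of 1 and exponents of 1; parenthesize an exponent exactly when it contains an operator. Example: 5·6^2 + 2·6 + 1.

7 —HB3→ 2·3 + 1 —bump→ 2·4 + 1 = 9 —(−1)→ 8
8 —HB4→ 2·4 —bump→ 2·5 = 10 —(−1)→ 9
9 —HB5→ 5 + 4 —bump→ 6 + 4 = 10 —(−1)→ 9

6 + 3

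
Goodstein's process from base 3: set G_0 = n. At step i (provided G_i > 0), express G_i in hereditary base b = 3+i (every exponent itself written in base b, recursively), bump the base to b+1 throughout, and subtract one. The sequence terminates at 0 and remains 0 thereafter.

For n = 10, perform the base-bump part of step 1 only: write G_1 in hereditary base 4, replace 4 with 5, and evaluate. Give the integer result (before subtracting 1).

base 3: 10 = 3^2 + 1; at 4: 4^2 + 1 = 17; next = 16
base 4: 16 = 4^2; at 5: 5^2 = 25; next = 24

25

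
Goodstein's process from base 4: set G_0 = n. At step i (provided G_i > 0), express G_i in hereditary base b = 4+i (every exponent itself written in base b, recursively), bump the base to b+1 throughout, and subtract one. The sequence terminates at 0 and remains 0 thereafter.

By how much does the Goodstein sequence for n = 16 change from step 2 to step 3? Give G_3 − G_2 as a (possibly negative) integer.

i=0: 16 = 4^2 (b=4); 4→5: 5^2 = 25; 25−1 = 24
i=1: 24 = 4·5 + 4 (b=5); 5→6: 4·6 + 4 = 28; 28−1 = 27
i=2: 27 = 4·6 + 3 (b=6); 6→7: 4·7 + 3 = 31; 31−1 = 30

3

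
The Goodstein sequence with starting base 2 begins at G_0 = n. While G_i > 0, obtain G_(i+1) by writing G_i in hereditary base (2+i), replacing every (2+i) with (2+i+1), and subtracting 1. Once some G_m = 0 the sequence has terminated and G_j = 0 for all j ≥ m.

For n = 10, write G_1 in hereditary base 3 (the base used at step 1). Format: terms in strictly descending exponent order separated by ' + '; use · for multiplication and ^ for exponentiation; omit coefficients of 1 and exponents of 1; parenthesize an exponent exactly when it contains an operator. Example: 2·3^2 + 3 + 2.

(0) 10|_2 = 2^(2 + 1) + 2 ↦ 3^(3 + 1) + 3|_3 = 84 ⇒ 83
(1) 83|_3 = 3^(3 + 1) + 2 ↦ 4^(4 + 1) + 2|_4 = 1026 ⇒ 1025

3^(3 + 1) + 2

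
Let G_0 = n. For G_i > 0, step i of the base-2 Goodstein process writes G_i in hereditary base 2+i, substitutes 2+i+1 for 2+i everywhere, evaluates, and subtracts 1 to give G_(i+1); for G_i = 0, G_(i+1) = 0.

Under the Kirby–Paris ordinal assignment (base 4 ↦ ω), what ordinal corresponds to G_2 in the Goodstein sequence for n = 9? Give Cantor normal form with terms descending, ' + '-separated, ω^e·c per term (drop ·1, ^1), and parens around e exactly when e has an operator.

base 2: 9 = 2^(2 + 1) + 1; at 3: 3^(3 + 1) + 1 = 82; next = 81
base 3: 81 = 3^(3 + 1); at 4: 4^(4 + 1) = 1024; next = 1023
base 4: 1023 = 3·4^4 + 3·4^3 + 3·4^2 + 3·4 + 3; at 5: 3·5^5 + 3·5^3 + 3·5^2 + 3·5 + 3 = 9843; next = 9842

ω^ω·3 + ω^3·3 + ω^2·3 + ω·3 + 3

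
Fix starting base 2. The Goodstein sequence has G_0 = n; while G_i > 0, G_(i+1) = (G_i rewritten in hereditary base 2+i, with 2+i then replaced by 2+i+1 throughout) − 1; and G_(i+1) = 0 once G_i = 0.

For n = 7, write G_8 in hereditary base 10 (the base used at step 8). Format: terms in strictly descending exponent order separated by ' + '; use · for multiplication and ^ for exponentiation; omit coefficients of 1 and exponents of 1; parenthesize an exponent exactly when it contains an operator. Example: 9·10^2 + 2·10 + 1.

[0] 7 ≡ 2^2 + 2 + 1 (base 2). Lift 3: 31. −1: 30.
[1] 30 ≡ 3^3 + 3 (base 3). Lift 4: 260. −1: 259.
[2] 259 ≡ 4^4 + 3 (base 4). Lift 5: 3128. −1: 3127.
[3] 3127 ≡ 5^5 + 2 (base 5). Lift 6: 46658. −1: 46657.
[4] 46657 ≡ 6^6 + 1 (base 6). Lift 7: 823544. −1: 823543.
[5] 823543 ≡ 7^7 (base 7). Lift 8: 16777216. −1: 16777215.
[6] 16777215 ≡ 7·8^7 + 7·8^6 + 7·8^5 + 7·8^4 + 7·8^3 + 7·8^2 + 7·8 + 7 (base 8). Lift 9: 37665880. −1: 37665879.
[7] 37665879 ≡ 7·9^7 + 7·9^6 + 7·9^5 + 7·9^4 + 7·9^3 + 7·9^2 + 7·9 + 6 (base 9). Lift 10: 77777776. −1: 77777775.

7·10^7 + 7·10^6 + 7·10^5 + 7·10^4 + 7·10^3 + 7·10^2 + 7·10 + 5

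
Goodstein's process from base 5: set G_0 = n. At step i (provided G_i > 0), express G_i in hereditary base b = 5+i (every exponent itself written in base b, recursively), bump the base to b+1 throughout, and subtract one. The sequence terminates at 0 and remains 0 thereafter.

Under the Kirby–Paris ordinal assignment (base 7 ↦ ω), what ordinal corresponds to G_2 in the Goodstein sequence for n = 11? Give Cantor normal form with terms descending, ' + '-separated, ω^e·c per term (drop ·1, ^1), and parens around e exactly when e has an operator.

(0) 11|_5 = 2·5 + 1 ↦ 2·6 + 1|_6 = 13 ⇒ 12
(1) 12|_6 = 2·6 ↦ 2·7|_7 = 14 ⇒ 13
(2) 13|_7 = 7 + 6 ↦ 8 + 6|_8 = 14 ⇒ 13

ω + 6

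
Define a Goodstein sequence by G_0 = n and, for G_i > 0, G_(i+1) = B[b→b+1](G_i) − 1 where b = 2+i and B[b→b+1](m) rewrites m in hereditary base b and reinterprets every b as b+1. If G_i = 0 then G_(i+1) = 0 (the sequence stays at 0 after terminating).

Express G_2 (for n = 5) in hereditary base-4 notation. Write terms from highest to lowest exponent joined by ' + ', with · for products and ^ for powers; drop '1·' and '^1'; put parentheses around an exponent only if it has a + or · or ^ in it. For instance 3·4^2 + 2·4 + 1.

base 2: 5 = 2^2 + 1; at 3: 3^3 + 1 = 28; next = 27
base 3: 27 = 3^3; at 4: 4^4 = 256; next = 255
base 4: 255 = 3·4^3 + 3·4^2 + 3·4 + 3; at 5: 3·5^3 + 3·5^2 + 3·5 + 3 = 468; next = 467

3·4^3 + 3·4^2 + 3·4 + 3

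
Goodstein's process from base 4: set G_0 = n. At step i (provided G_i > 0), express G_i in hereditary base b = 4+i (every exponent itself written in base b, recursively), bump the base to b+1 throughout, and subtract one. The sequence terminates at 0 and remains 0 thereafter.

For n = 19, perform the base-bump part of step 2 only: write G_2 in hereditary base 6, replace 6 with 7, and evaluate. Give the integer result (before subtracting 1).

19 —HB4→ 4^2 + 3 —bump→ 5^2 + 3 = 28 —(−1)→ 27
27 —HB5→ 5^2 + 2 —bump→ 6^2 + 2 = 38 —(−1)→ 37

50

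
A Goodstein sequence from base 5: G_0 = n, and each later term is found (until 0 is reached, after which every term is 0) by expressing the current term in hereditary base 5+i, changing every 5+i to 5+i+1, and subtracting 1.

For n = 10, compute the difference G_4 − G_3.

0

[0] 10 ≡ 2·5 (base 5). Lift 6: 12. −1: 11.
[1] 11 ≡ 6 + 5 (base 6). Lift 7: 12. −1: 11.
[2] 11 ≡ 7 + 4 (base 7). Lift 8: 12. −1: 11.
[3] 11 ≡ 8 + 3 (base 8). Lift 9: 12. −1: 11.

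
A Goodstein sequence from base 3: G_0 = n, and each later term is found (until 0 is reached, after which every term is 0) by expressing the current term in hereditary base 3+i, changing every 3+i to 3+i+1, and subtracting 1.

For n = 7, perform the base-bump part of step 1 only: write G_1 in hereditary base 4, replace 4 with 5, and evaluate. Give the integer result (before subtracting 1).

10

7 —HB3→ 2·3 + 1 —bump→ 2·4 + 1 = 9 —(−1)→ 8
8 —HB4→ 2·4 —bump→ 2·5 = 10 —(−1)→ 9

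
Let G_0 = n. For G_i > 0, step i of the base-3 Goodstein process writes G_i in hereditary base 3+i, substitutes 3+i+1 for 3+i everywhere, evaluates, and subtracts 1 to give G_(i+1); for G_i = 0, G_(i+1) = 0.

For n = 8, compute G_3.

11

base 3: 8 = 2·3 + 2; at 4: 2·4 + 2 = 10; next = 9
base 4: 9 = 2·4 + 1; at 5: 2·5 + 1 = 11; next = 10
base 5: 10 = 2·5; at 6: 2·6 = 12; next = 11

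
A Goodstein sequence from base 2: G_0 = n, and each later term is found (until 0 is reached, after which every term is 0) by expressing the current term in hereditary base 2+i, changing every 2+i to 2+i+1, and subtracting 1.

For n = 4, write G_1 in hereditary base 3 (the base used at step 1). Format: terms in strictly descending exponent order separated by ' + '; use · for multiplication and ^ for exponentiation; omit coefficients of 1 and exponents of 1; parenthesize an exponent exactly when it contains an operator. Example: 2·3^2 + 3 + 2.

base 2: 4 = 2^2; at 3: 3^3 = 27; next = 26
base 3: 26 = 2·3^2 + 2·3 + 2; at 4: 2·4^2 + 2·4 + 2 = 42; next = 41

2·3^2 + 2·3 + 2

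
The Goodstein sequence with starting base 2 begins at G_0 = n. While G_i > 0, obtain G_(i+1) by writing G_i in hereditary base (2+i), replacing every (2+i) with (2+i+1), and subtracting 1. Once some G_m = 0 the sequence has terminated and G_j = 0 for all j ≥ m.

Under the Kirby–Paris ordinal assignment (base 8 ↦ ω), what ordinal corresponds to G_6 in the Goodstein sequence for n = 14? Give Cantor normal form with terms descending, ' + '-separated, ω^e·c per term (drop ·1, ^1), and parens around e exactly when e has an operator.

14 —HB2→ 2^(2 + 1) + 2^2 + 2 —bump→ 3^(3 + 1) + 3^3 + 3 = 111 —(−1)→ 110
110 —HB3→ 3^(3 + 1) + 3^3 + 2 —bump→ 4^(4 + 1) + 4^4 + 2 = 1282 —(−1)→ 1281
1281 —HB4→ 4^(4 + 1) + 4^4 + 1 —bump→ 5^(5 + 1) + 5^5 + 1 = 18751 —(−1)→ 18750
18750 —HB5→ 5^(5 + 1) + 5^5 —bump→ 6^(6 + 1) + 6^6 = 326592 —(−1)→ 326591
326591 —HB6→ 6^(6 + 1) + 5·6^5 + 5·6^4 + 5·6^3 + 5·6^2 + 5·6 + 5 —bump→ 7^(7 + 1) + 5·7^5 + 5·7^4 + 5·7^3 + 5·7^2 + 5·7 + 5 = 5862841 —(−1)→ 5862840
5862840 —HB7→ 7^(7 + 1) + 5·7^5 + 5·7^4 + 5·7^3 + 5·7^2 + 5·7 + 4 —bump→ 8^(8 + 1) + 5·8^5 + 5·8^4 + 5·8^3 + 5·8^2 + 5·8 + 4 = 134404972 —(−1)→ 134404971
134404971 —HB8→ 8^(8 + 1) + 5·8^5 + 5·8^4 + 5·8^3 + 5·8^2 + 5·8 + 3 —bump→ 9^(9 + 1) + 5·9^5 + 5·9^4 + 5·9^3 + 5·9^2 + 5·9 + 3 = 3487116549 —(−1)→ 3487116548

ω^(ω + 1) + ω^5·5 + ω^4·5 + ω^3·5 + ω^2·5 + ω·5 + 3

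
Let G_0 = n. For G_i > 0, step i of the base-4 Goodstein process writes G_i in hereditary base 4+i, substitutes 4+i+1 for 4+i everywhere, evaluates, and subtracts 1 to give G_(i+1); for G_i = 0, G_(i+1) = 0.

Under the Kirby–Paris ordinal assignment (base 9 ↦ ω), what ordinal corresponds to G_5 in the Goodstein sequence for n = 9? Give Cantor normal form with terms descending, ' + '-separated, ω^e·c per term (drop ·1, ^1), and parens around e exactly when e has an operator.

base 4: 9 = 2·4 + 1; at 5: 2·5 + 1 = 11; next = 10
base 5: 10 = 2·5; at 6: 2·6 = 12; next = 11
base 6: 11 = 6 + 5; at 7: 7 + 5 = 12; next = 11
base 7: 11 = 7 + 4; at 8: 8 + 4 = 12; next = 11
base 8: 11 = 8 + 3; at 9: 9 + 3 = 12; next = 11
base 9: 11 = 9 + 2; at 10: 10 + 2 = 12; next = 11

ω + 2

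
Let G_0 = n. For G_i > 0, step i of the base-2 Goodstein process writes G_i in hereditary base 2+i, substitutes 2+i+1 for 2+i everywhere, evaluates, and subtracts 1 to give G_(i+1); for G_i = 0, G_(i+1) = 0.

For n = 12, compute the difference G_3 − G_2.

14620

i=0: 12 = 2^(2 + 1) + 2^2 (b=2); 2→3: 3^(3 + 1) + 3^3 = 108; 108−1 = 107
i=1: 107 = 3^(3 + 1) + 2·3^2 + 2·3 + 2 (b=3); 3→4: 4^(4 + 1) + 2·4^2 + 2·4 + 2 = 1066; 1066−1 = 1065
i=2: 1065 = 4^(4 + 1) + 2·4^2 + 2·4 + 1 (b=4); 4→5: 5^(5 + 1) + 2·5^2 + 2·5 + 1 = 15686; 15686−1 = 15685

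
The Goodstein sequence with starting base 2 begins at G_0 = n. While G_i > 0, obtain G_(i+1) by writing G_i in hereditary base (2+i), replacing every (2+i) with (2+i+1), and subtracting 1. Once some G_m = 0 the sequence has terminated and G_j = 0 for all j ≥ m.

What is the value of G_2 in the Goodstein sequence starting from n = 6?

257

6 —HB2→ 2^2 + 2 —bump→ 3^3 + 3 = 30 —(−1)→ 29
29 —HB3→ 3^3 + 2 —bump→ 4^4 + 2 = 258 —(−1)→ 257
257 —HB4→ 4^4 + 1 —bump→ 5^5 + 1 = 3126 —(−1)→ 3125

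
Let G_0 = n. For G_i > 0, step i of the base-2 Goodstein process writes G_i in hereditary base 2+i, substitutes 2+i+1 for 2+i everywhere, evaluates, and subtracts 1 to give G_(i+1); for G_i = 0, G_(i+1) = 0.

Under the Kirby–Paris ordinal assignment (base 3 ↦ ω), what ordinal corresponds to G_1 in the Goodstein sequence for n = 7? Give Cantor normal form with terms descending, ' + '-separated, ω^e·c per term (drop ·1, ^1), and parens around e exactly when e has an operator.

ω^ω + ω

7 —HB2→ 2^2 + 2 + 1 —bump→ 3^3 + 3 + 1 = 31 —(−1)→ 30
30 —HB3→ 3^3 + 3 —bump→ 4^4 + 4 = 260 —(−1)→ 259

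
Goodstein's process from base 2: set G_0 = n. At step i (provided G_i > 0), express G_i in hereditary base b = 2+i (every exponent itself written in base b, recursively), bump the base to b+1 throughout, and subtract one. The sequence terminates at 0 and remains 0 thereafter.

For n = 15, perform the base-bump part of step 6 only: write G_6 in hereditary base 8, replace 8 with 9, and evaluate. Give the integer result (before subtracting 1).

3524450281

(0) 15|_2 = 2^(2 + 1) + 2^2 + 2 + 1 ↦ 3^(3 + 1) + 3^3 + 3 + 1|_3 = 112 ⇒ 111
(1) 111|_3 = 3^(3 + 1) + 3^3 + 3 ↦ 4^(4 + 1) + 4^4 + 4|_4 = 1284 ⇒ 1283
(2) 1283|_4 = 4^(4 + 1) + 4^4 + 3 ↦ 5^(5 + 1) + 5^5 + 3|_5 = 18753 ⇒ 18752
(3) 18752|_5 = 5^(5 + 1) + 5^5 + 2 ↦ 6^(6 + 1) + 6^6 + 2|_6 = 326594 ⇒ 326593
(4) 326593|_6 = 6^(6 + 1) + 6^6 + 1 ↦ 7^(7 + 1) + 7^7 + 1|_7 = 6588345 ⇒ 6588344
(5) 6588344|_7 = 7^(7 + 1) + 7^7 ↦ 8^(8 + 1) + 8^8|_8 = 150994944 ⇒ 150994943
(6) 150994943|_8 = 8^(8 + 1) + 7·8^7 + 7·8^6 + 7·8^5 + 7·8^4 + 7·8^3 + 7·8^2 + 7·8 + 7 ↦ 9^(9 + 1) + 7·9^7 + 7·9^6 + 7·9^5 + 7·9^4 + 7·9^3 + 7·9^2 + 7·9 + 7|_9 = 3524450281 ⇒ 3524450280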